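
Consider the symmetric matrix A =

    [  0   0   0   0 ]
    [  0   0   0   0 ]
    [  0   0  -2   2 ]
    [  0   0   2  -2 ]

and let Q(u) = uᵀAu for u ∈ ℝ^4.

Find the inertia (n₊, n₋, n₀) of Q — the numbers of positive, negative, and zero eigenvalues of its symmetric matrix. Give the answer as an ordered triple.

Applying the same elementary operations to the rows and columns of A produces a congruent diagonal matrix with entries 0, 0, -2, 0.
Counting signs: 1 negative, 3 zero.

(0, 1, 3)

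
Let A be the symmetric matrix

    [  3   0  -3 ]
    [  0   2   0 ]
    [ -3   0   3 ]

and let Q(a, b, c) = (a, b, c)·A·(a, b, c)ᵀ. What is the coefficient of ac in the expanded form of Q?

-6

The coefficient of ac is A[1,3] + A[3,1] = 2·(-3) = -6.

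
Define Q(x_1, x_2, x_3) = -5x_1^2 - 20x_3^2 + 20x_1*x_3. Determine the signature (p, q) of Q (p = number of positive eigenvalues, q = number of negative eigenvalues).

The associated matrix is A = [[-5, 0, 10], [0, 0, 0], [10, 0, -20]].
Congruent diagonalization of A (simultaneous row and column reduction) yields pivots -5, 0, 0.
That gives 1 negative, 2 zero pivots.

(0, 1)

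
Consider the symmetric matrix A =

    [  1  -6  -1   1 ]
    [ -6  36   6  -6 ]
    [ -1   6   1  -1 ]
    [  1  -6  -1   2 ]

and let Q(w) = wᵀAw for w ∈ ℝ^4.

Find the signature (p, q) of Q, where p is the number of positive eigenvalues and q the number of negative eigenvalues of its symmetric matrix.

(2, 0)

Applying the same elementary operations to the rows and columns of A produces a congruent diagonal matrix with entries 1, 0, 0, 1.
Counting signs: 2 positive, 2 zero.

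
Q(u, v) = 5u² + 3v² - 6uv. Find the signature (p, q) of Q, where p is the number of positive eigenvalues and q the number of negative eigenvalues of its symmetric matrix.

(2, 0)

The associated matrix is A = [[5, -3], [-3, 3]].
Symmetric row and column elimination reduces A to a congruent diagonal form with pivots 5, 6/5.
Counting signs: 2 positive.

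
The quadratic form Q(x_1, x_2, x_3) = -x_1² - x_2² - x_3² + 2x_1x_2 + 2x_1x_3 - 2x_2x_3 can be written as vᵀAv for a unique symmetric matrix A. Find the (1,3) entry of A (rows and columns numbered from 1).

1

The coefficient of x_1·x_3 in Q is 2. For a symmetric A this equals A[1,3] + A[3,1] = 2·A[1,3].
So A[1,3] = 2/2 = 1.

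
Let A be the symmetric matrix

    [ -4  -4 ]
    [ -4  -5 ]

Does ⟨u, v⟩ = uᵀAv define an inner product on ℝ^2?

Leading principal minors: Δ_1 = -4, Δ_2 = 4.
The signs alternate starting with Δ_1 < 0, so by Sylvester's criterion Q is negative definite.
⟨·,·⟩ is an inner product exactly when A is positive definite.

no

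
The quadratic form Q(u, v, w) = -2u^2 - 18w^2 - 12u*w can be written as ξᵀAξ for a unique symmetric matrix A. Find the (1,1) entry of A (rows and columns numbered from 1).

-2

The coefficient of u^2 in Q is -2, and that is exactly A[1,1].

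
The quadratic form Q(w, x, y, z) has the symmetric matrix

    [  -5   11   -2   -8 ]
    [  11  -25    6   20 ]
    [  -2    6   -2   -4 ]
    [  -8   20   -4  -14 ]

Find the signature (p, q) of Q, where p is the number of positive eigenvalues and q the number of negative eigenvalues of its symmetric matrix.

Congruent diagonalization of A (simultaneous row and column reduction) yields pivots -5, -4/5, 2, -2.
That gives 1 positive, 3 negative pivots.

(1, 3)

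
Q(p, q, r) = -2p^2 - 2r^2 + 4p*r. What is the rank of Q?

The associated matrix is A = [[-2, 0, 2], [0, 0, 0], [2, 0, -2]].
Row-reducing A symmetrically gives the diagonal entries -2, 0, 0.
Counting signs: 1 negative, 2 zero.
The rank is the number of nonzero pivots: 1.

1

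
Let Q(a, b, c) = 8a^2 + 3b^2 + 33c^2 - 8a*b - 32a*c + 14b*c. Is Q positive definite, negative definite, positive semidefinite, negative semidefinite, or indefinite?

positive semidefinite

The symmetric matrix is A = [[8, -4, -16], [-4, 3, 7], [-16, 7, 33]].
Symmetric row and column elimination reduces A to a congruent diagonal form with pivots 8, 1, 0.
That gives 2 positive, 1 zero pivots.
Hence Q is positive semidefinite.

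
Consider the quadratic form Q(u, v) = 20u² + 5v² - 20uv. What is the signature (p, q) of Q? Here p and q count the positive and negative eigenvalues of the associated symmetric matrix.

(1, 0)

Write A = [[20, -10], [-10, 5]].
Row-reducing A symmetrically gives the diagonal entries 20, 0.
That gives 1 positive, 1 zero pivots.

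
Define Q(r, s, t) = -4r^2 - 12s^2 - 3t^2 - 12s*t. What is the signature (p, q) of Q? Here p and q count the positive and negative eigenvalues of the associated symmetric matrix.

(0, 2)

Write A = [[-4, 0, 0], [0, -12, -6], [0, -6, -3]].
Applying the same elementary operations to the rows and columns of A produces a congruent diagonal matrix with entries -4, -12, 0.
Counting signs: 2 negative, 1 zero.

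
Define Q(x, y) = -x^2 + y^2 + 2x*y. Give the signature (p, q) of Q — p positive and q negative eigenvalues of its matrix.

(1, 1)

The associated matrix is A = [[-1, 1], [1, 1]].
Applying the same elementary operations to the rows and columns of A produces a congruent diagonal matrix with entries -1, 2.
That gives 1 positive, 1 negative pivots.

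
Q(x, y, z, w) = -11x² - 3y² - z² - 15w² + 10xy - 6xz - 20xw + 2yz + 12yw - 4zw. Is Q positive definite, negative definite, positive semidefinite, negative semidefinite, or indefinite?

negative semidefinite

The symmetric matrix is A = [[-11, 5, -3, -10], [5, -3, 1, 6], [-3, 1, -1, -2], [-10, 6, -2, -15]].
Congruent diagonalization of A (simultaneous row and column reduction) yields pivots -11, -8/11, 0, -3.
That gives 3 negative, 1 zero pivots.
Hence Q is negative semidefinite.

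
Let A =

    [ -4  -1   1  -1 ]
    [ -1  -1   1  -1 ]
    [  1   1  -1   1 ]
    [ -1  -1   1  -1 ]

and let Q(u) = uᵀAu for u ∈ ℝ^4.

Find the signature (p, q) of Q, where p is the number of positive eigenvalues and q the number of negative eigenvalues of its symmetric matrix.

(0, 2)

Congruent diagonalization of A (simultaneous row and column reduction) yields pivots -4, -3/4, 0, 0.
That gives 2 negative, 2 zero pivots.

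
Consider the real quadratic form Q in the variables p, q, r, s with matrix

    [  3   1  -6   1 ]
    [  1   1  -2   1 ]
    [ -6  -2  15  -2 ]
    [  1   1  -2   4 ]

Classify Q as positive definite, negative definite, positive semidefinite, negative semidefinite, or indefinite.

positive definite

Leading principal minors: Δ_1 = 3, Δ_2 = 2, Δ_3 = 6, Δ_4 = 18.
All leading principal minors are positive, so by Sylvester's criterion Q is positive definite.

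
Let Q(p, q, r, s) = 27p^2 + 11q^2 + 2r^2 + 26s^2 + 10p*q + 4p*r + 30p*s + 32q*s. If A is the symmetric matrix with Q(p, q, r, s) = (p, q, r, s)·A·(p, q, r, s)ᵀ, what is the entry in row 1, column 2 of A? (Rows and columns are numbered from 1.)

The coefficient of p·q in Q is 10. For a symmetric A this equals A[1,2] + A[2,1] = 2·A[1,2].
So A[1,2] = 10/2 = 5.

5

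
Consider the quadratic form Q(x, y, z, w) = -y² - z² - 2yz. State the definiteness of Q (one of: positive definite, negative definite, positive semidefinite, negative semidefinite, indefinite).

The associated matrix is A = [[0, 0, 0, 0], [0, -1, -1, 0], [0, -1, -1, 0], [0, 0, 0, 0]].
Row-reducing A symmetrically gives the diagonal entries 0, -1, 0, 0.
So there are 1 negative, 3 zero pivots.
Hence Q is negative semidefinite.

negative semidefinite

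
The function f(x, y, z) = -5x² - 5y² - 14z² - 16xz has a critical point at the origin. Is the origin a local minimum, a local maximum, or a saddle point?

local maximum

The Hessian at the origin is H = [[-10, 0, -16], [0, -10, 0], [-16, 0, -28]].
Congruent diagonalization of H (simultaneous row and column reduction) yields pivots -10, -10, -12/5.
Counting signs: 3 negative.
H is negative definite, so the origin is a strict local maximum.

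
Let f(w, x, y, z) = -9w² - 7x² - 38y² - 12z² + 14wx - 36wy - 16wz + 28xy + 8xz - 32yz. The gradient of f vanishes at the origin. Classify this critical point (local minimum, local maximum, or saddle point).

The Hessian at the origin is H = [[-18, 14, -36, -16], [14, -14, 28, 8], [-36, 28, -76, -32], [-16, 8, -32, -24]].
Row-reducing H symmetrically gives the diagonal entries -18, -28/9, -4, -24/7.
Counting signs: 4 negative.
H is negative definite, so the origin is a strict local maximum.

local maximum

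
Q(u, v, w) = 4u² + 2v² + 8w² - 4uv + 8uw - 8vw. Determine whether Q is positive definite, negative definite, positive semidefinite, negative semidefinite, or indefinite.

The symmetric matrix is A = [[4, -2, 4], [-2, 2, -4], [4, -4, 8]].
Congruent diagonalization of A (simultaneous row and column reduction) yields pivots 4, 1, 0.
That gives 2 positive, 1 zero pivots.
Hence Q is positive semidefinite.

positive semidefinite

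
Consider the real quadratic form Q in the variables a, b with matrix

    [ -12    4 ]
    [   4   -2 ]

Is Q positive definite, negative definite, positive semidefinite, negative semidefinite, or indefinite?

Congruent diagonalization of A (simultaneous row and column reduction) yields pivots -12, -2/3.
That gives 2 negative pivots.
Hence Q is negative definite.

negative definite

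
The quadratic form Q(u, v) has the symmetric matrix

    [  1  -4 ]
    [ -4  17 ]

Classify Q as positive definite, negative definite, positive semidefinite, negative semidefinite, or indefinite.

positive definite

For the 2×2 matrix [[1, -4], [-4, 17]]: det = 1·17 − (-4)² = 1, trace = 18.
det > 0 so both eigenvalues share the sign of the trace; trace = 18 > 0 ⇒ both positive.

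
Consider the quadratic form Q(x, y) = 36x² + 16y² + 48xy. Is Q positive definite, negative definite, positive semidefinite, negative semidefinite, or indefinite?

positive semidefinite

The symmetric matrix of Q is [[36, 24], [24, 16]].
For the 2×2 matrix [[36, 24], [24, 16]]: det = 36·16 − (24)² = 0, trace = 52.
det = 0 so one eigenvalue is zero; the form is semidefinite with the sign of the trace.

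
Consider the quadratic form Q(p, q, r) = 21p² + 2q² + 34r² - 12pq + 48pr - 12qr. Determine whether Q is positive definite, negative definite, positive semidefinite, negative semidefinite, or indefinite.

positive definite

The symmetric matrix of Q is A = [[21, -6, 24], [-6, 2, -6], [24, -6, 34]].
Leading principal minors: Δ_1 = 21, Δ_2 = 6, Δ_3 = 24.
All leading principal minors are positive, so by Sylvester's criterion Q is positive definite.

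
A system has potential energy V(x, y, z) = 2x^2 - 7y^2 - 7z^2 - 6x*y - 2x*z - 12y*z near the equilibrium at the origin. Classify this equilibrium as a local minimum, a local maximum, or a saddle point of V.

saddle point

The Hessian at the origin is H = [[4, -6, -2], [-6, -14, -12], [-2, -12, -14]].
Applying the same elementary operations to the rows and columns of H produces a congruent diagonal matrix with entries 4, -23, -120/23.
That gives 1 positive, 2 negative pivots.
H is indefinite, so the origin is a saddle point.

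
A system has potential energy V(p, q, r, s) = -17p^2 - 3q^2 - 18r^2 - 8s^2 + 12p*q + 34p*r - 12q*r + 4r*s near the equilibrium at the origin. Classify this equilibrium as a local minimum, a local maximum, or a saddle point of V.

local maximum

The Hessian at the origin is H = [[-34, 12, 34, 0], [12, -6, -12, 0], [34, -12, -36, 4], [0, 0, 4, -16]].
An LDLᵀ factorisation of H has diagonal entries -34, -30/17, -2, -8.
So there are 4 negative pivots.
H is negative definite, so the origin is a strict local maximum.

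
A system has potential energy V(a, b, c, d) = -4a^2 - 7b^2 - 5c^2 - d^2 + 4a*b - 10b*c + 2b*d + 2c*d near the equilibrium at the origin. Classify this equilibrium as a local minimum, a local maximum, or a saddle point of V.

local maximum

The Hessian at the origin is H = [[-8, 4, 0, 0], [4, -14, -10, 2], [0, -10, -10, 2], [0, 2, 2, -2]].
Symmetric row and column elimination reduces H to a congruent diagonal form with pivots -8, -12, -5/3, -8/5.
That gives 4 negative pivots.
H is negative definite, so the origin is a strict local maximum.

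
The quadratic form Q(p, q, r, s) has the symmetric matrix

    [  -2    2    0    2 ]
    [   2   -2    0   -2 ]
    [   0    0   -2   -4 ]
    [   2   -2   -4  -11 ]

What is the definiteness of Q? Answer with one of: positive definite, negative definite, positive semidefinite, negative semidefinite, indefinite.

negative semidefinite

Symmetric row and column elimination reduces A to a congruent diagonal form with pivots -2, 0, -2, -1.
So there are 3 negative, 1 zero pivots.
Hence Q is negative semidefinite.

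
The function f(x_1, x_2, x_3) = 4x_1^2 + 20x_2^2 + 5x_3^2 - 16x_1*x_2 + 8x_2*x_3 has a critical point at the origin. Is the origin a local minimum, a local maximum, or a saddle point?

The Hessian at the origin is H = [[8, -16, 0], [-16, 40, 8], [0, 8, 10]].
An LDLᵀ factorisation of H has diagonal entries 8, 8, 2.
Counting signs: 3 positive.
H is positive definite, so the origin is a strict local minimum.

local minimum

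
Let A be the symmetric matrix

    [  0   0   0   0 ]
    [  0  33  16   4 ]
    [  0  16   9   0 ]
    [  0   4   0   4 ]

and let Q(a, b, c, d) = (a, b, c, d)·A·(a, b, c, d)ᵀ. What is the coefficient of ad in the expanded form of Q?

0

The coefficient of ad is A[1,4] + A[4,1] = 2·0 = 0.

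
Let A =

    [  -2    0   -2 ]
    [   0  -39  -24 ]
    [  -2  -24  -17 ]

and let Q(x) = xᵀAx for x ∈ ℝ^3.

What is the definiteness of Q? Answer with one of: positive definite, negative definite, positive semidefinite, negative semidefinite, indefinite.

Leading principal minors: Δ_1 = -2, Δ_2 = 78, Δ_3 = -18.
The signs alternate starting with Δ_1 < 0, so by Sylvester's criterion Q is negative definite.

negative definite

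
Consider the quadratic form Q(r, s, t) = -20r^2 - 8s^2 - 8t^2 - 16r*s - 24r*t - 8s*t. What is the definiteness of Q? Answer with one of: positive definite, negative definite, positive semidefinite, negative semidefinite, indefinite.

negative definite

The symmetric matrix of Q is A = [[-20, -8, -12], [-8, -8, -4], [-12, -4, -8]].
Leading principal minors: Δ_1 = -20, Δ_2 = 96, Δ_3 = -64.
The signs alternate starting with Δ_1 < 0, so by Sylvester's criterion Q is negative definite.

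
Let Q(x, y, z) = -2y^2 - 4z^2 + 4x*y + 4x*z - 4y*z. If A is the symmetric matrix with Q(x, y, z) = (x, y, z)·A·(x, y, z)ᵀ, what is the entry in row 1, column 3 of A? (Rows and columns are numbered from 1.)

The coefficient of x·z in Q is 4. For a symmetric A this equals A[1,3] + A[3,1] = 2·A[1,3].
So A[1,3] = 4/2 = 2.

2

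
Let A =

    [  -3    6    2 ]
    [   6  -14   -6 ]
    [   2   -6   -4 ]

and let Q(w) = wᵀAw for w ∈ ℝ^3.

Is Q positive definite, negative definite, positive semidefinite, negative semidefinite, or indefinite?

Symmetric row and column elimination reduces A to a congruent diagonal form with pivots -3, -2, -2/3.
That gives 3 negative pivots.
Hence Q is negative definite.

negative definite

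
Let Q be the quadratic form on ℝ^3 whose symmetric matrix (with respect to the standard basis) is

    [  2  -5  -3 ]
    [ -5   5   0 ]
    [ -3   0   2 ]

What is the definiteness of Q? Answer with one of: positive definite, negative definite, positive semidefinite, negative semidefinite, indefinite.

indefinite

Applying the same elementary operations to the rows and columns of A produces a congruent diagonal matrix with entries 2, -15/2, 5.
Counting signs: 2 positive, 1 negative.
Hence Q is indefinite.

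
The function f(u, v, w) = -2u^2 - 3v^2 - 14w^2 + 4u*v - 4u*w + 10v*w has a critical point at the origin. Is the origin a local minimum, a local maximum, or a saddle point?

local maximum

The Hessian at the origin is H = [[-4, 4, -4], [4, -6, 10], [-4, 10, -28]].
Symmetric row and column elimination reduces H to a congruent diagonal form with pivots -4, -2, -6.
Counting signs: 3 negative.
H is negative definite, so the origin is a strict local maximum.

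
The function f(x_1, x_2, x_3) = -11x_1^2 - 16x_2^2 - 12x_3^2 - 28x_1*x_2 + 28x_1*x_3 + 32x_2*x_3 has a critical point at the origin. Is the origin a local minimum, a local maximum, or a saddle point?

saddle point

The Hessian at the origin is H = [[-22, -28, 28], [-28, -32, 32], [28, 32, -24]].
Applying the same elementary operations to the rows and columns of H produces a congruent diagonal matrix with entries -22, 40/11, 8.
So there are 2 positive, 1 negative pivots.
H is indefinite, so the origin is a saddle point.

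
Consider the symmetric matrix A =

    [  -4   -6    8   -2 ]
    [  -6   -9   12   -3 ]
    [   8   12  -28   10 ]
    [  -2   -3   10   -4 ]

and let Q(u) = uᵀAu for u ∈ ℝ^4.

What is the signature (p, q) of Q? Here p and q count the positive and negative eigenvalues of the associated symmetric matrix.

Symmetric row and column elimination reduces A to a congruent diagonal form with pivots -4, 0, -12, 0.
Counting signs: 2 negative, 2 zero.

(0, 2)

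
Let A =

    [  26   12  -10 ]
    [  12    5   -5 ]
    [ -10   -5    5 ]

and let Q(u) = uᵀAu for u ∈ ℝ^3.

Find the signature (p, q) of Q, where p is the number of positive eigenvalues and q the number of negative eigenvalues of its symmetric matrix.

(2, 1)

Applying the same elementary operations to the rows and columns of A produces a congruent diagonal matrix with entries 26, -7/13, 10/7.
That gives 2 positive, 1 negative pivots.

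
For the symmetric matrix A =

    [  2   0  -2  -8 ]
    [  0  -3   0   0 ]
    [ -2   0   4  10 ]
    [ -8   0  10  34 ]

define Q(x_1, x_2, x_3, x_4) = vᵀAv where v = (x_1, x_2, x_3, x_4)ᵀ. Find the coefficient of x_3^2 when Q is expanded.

The coefficient of x_3^2 is the diagonal entry A[3,3] = 4.

4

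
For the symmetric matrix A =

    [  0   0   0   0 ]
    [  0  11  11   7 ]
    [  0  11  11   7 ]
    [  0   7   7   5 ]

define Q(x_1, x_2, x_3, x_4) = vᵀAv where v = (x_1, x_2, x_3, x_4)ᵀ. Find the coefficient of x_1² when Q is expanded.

0

The coefficient of x_1² is the diagonal entry A[1,1] = 0.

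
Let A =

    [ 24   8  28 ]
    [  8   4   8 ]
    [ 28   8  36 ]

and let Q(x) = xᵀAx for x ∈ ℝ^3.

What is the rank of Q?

3

Applying the same elementary operations to the rows and columns of A produces a congruent diagonal matrix with entries 24, 4/3, 2.
So there are 3 positive pivots.
The rank is the number of nonzero pivots: 3.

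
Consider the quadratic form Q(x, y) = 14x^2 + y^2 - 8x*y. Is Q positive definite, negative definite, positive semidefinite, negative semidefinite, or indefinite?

indefinite

The symmetric matrix of Q is [[14, -4], [-4, 1]].
For the 2×2 matrix [[14, -4], [-4, 1]]: det = 14·1 − (-4)² = -2, trace = 15.
det < 0 so the eigenvalues have opposite signs; the form is indefinite.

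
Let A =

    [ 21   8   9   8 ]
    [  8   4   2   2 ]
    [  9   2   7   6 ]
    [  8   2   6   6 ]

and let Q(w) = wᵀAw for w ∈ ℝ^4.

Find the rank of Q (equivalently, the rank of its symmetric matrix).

Symmetric row and column elimination reduces A to a congruent diagonal form with pivots 21, 20/21, 1, 4/5.
Counting signs: 4 positive.
The rank is the number of nonzero pivots: 4.

4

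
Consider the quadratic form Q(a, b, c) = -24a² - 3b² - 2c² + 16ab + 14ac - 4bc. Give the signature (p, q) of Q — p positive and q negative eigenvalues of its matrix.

Write A = [[-24, 8, 7], [8, -3, -2], [7, -2, -2]].
Row-reducing A symmetrically gives the diagonal entries -24, -1/3, 3/8.
Counting signs: 1 positive, 2 negative.

(1, 2)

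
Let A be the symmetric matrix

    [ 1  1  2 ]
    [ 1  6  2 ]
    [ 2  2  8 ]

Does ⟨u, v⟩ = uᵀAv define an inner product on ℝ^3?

Leading principal minors: Δ_1 = 1, Δ_2 = 5, Δ_3 = 20.
All leading principal minors are positive, so by Sylvester's criterion Q is positive definite.
⟨·,·⟩ is an inner product exactly when A is positive definite.

yes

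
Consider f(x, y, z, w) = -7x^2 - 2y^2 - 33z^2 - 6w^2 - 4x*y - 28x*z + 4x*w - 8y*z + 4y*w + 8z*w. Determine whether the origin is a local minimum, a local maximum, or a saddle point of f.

The Hessian at the origin is H = [[-14, -4, -28, 4], [-4, -4, -8, 4], [-28, -8, -66, 8], [4, 4, 8, -12]].
Symmetric row and column elimination reduces H to a congruent diagonal form with pivots -14, -20/7, -10, -8.
So there are 4 negative pivots.
H is negative definite, so the origin is a strict local maximum.

local maximum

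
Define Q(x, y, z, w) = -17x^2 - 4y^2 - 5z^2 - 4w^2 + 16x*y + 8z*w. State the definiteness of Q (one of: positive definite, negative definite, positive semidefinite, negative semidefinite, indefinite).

The symmetric matrix of Q is A = [[-17, 8, 0, 0], [8, -4, 0, 0], [0, 0, -5, 4], [0, 0, 4, -4]].
Leading principal minors: Δ_1 = -17, Δ_2 = 4, Δ_3 = -20, Δ_4 = 16.
The signs alternate starting with Δ_1 < 0, so by Sylvester's criterion Q is negative definite.

negative definite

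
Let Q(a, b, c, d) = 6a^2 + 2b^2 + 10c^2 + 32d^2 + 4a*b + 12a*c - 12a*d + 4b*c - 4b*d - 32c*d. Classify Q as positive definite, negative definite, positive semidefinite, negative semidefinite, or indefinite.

positive definite

Write A = [[6, 2, 6, -6], [2, 2, 2, -2], [6, 2, 10, -16], [-6, -2, -16, 32]].
An LDLᵀ factorisation of A has diagonal entries 6, 4/3, 4, 1.
So there are 4 positive pivots.
Hence Q is positive definite.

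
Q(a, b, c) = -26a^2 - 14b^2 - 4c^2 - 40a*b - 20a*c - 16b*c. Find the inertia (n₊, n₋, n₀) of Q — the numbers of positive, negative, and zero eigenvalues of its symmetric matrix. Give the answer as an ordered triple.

Write A = [[-26, -20, -10], [-20, -14, -8], [-10, -8, -4]].
Applying the same elementary operations to the rows and columns of A produces a congruent diagonal matrix with entries -26, 18/13, -2/9.
Counting signs: 1 positive, 2 negative.

(1, 2, 0)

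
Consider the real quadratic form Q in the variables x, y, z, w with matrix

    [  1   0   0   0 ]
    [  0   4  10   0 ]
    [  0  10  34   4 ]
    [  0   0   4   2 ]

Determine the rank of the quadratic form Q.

4

Row-reducing A symmetrically gives the diagonal entries 1, 4, 9, 2/9.
Counting signs: 4 positive.
The rank is the number of nonzero pivots: 4.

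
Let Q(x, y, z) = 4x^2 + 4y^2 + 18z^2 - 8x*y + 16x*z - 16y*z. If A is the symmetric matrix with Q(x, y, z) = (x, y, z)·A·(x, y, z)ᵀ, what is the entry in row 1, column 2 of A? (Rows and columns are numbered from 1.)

-4

The coefficient of x·y in Q is -8. For a symmetric A this equals A[1,2] + A[2,1] = 2·A[1,2].
So A[1,2] = -8/2 = -4.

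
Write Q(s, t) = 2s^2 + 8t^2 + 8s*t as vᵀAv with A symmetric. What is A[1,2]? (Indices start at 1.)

4

The coefficient of s·t in Q is 8. For a symmetric A this equals A[1,2] + A[2,1] = 2·A[1,2].
So A[1,2] = 8/2 = 4.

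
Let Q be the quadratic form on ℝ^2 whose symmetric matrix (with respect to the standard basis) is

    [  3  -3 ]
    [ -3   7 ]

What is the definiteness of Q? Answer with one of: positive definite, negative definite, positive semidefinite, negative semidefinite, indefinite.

positive definite

Row-reducing A symmetrically gives the diagonal entries 3, 4.
That gives 2 positive pivots.
Hence Q is positive definite.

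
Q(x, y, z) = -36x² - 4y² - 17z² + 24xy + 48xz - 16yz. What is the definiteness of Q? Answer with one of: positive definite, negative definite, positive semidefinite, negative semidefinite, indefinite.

The associated matrix is A = [[-36, 12, 24], [12, -4, -8], [24, -8, -17]].
Congruent diagonalization of A (simultaneous row and column reduction) yields pivots -36, 0, -1.
That gives 2 negative, 1 zero pivots.
Hence Q is negative semidefinite.

negative semidefinite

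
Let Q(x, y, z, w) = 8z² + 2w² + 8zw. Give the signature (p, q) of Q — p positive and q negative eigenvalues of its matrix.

Write A = [[0, 0, 0, 0], [0, 0, 0, 0], [0, 0, 8, 4], [0, 0, 4, 2]].
Applying the same elementary operations to the rows and columns of A produces a congruent diagonal matrix with entries 0, 0, 8, 0.
That gives 1 positive, 3 zero pivots.

(1, 0)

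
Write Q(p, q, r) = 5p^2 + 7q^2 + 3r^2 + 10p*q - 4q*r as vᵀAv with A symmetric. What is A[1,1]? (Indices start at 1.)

The coefficient of p^2 in Q is 5, and that is exactly A[1,1].

5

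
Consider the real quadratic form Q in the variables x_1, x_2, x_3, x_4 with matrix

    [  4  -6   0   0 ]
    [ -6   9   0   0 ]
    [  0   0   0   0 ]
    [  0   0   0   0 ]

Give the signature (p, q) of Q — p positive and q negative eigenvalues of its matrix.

(1, 0)

Row-reducing A symmetrically gives the diagonal entries 4, 0, 0, 0.
Counting signs: 1 positive, 3 zero.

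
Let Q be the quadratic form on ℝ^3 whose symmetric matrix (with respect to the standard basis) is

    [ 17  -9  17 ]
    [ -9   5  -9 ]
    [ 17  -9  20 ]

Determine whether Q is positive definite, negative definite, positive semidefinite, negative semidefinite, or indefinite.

Leading principal minors: Δ_1 = 17, Δ_2 = 4, Δ_3 = 12.
All leading principal minors are positive, so by Sylvester's criterion Q is positive definite.

positive definite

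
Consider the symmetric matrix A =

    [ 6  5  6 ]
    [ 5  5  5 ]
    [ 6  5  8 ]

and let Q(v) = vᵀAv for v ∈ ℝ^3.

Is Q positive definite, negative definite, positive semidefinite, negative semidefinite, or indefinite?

positive definite

Leading principal minors: Δ_1 = 6, Δ_2 = 5, Δ_3 = 10.
All leading principal minors are positive, so by Sylvester's criterion Q is positive definite.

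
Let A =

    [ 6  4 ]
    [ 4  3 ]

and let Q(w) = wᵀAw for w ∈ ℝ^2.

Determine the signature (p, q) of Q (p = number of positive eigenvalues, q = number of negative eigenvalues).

Congruent diagonalization of A (simultaneous row and column reduction) yields pivots 6, 1/3.
Counting signs: 2 positive.

(2, 0)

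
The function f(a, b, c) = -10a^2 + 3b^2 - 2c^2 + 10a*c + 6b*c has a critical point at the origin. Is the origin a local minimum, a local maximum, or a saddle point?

The Hessian at the origin is H = [[-20, 0, 10], [0, 6, 6], [10, 6, -4]].
Congruent diagonalization of H (simultaneous row and column reduction) yields pivots -20, 6, -5.
Counting signs: 1 positive, 2 negative.
H is indefinite, so the origin is a saddle point.

saddle point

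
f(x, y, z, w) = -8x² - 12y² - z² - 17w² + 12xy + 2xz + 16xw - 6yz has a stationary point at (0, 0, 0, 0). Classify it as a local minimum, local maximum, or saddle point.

The Hessian at the origin is H = [[-16, 12, 2, 16], [12, -24, -6, 0], [2, -6, -2, 0], [16, 0, 0, -34]].
An LDLᵀ factorisation of H has diagonal entries -16, -15, -2/5, -2.
Counting signs: 4 negative.
H is negative definite, so the origin is a strict local maximum.

local maximum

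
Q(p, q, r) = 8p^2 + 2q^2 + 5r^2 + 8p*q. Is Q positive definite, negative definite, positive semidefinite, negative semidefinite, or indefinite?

positive semidefinite

The associated matrix is A = [[8, 4, 0], [4, 2, 0], [0, 0, 5]].
Applying the same elementary operations to the rows and columns of A produces a congruent diagonal matrix with entries 8, 0, 5.
That gives 2 positive, 1 zero pivots.
Hence Q is positive semidefinite.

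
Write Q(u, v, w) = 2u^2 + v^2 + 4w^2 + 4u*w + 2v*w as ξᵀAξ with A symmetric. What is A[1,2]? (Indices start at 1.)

The coefficient of u·v in Q is 0. For a symmetric A this equals A[1,2] + A[2,1] = 2·A[1,2].
So A[1,2] = 0/2 = 0.

0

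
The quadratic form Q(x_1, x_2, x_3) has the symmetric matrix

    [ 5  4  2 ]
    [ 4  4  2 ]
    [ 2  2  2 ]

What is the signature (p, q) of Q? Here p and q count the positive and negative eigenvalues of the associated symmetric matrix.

(3, 0)

Row-reducing A symmetrically gives the diagonal entries 5, 4/5, 1.
That gives 3 positive pivots.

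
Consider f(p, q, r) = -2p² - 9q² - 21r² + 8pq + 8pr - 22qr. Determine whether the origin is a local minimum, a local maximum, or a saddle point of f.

The Hessian at the origin is H = [[-4, 8, 8], [8, -18, -22], [8, -22, -42]].
Congruent diagonalization of H (simultaneous row and column reduction) yields pivots -4, -2, -8.
So there are 3 negative pivots.
H is negative definite, so the origin is a strict local maximum.

local maximum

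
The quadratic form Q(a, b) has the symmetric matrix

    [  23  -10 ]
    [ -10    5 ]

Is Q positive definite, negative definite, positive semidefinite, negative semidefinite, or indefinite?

positive definite

Leading principal minors: Δ_1 = 23, Δ_2 = 15.
All leading principal minors are positive, so by Sylvester's criterion Q is positive definite.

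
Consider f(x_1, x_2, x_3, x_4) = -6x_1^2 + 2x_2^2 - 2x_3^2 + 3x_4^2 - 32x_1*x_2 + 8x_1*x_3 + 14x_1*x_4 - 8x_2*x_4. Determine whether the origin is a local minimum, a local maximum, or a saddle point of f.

saddle point

The Hessian at the origin is H = [[-12, -32, 8, 14], [-32, 4, 0, -8], [8, 0, -4, 0], [14, -8, 0, 6]].
An LDLᵀ factorisation of H has diagonal entries -12, 268/3, -252/67, -5/63.
That gives 1 positive, 3 negative pivots.
H is indefinite, so the origin is a saddle point.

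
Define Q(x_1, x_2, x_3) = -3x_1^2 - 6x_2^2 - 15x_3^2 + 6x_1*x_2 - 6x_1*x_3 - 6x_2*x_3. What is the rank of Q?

The associated matrix is A = [[-3, 3, -3], [3, -6, -3], [-3, -3, -15]].
Row-reducing A symmetrically gives the diagonal entries -3, -3, 0.
So there are 2 negative, 1 zero pivots.
The rank is the number of nonzero pivots: 2.

2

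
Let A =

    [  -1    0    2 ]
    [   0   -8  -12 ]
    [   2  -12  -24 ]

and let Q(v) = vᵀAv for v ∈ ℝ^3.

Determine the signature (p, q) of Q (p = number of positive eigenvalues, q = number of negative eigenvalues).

Row-reducing A symmetrically gives the diagonal entries -1, -8, -2.
Counting signs: 3 negative.

(0, 3)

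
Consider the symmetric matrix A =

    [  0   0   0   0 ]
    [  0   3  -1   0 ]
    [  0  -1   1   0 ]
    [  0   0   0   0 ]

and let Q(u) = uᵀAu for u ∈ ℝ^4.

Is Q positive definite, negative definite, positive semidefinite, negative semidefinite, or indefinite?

Congruent diagonalization of A (simultaneous row and column reduction) yields pivots 0, 3, 2/3, 0.
So there are 2 positive, 2 zero pivots.
Hence Q is positive semidefinite.

positive semidefinite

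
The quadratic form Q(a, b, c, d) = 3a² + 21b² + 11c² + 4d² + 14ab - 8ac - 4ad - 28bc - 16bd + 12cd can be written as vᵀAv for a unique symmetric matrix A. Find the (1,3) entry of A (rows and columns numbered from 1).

-4

The coefficient of a·c in Q is -8. For a symmetric A this equals A[1,3] + A[3,1] = 2·A[1,3].
So A[1,3] = -8/2 = -4.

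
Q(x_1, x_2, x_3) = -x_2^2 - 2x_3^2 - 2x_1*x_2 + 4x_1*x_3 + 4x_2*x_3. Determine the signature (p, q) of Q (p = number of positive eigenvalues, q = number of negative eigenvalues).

The symmetric matrix is A = [[0, -1, 2], [-1, -1, 2], [2, 2, -2]].
By Sylvester's law of inertia any congruent diagonalization of A has 2 positive, 1 negative and 0 zero entries.

(2, 1)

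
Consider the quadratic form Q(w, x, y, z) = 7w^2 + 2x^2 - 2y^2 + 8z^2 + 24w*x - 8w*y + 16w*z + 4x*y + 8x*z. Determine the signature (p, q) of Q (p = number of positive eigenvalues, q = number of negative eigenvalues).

The symmetric matrix is A = [[7, 12, -4, 8], [12, 2, 2, 4], [-4, 2, -2, 0], [8, 4, 0, 8]].
Congruent diagonalization of A (simultaneous row and column reduction) yields pivots 7, -130/7, -4/65, 4.
Counting signs: 2 positive, 2 negative.

(2, 2)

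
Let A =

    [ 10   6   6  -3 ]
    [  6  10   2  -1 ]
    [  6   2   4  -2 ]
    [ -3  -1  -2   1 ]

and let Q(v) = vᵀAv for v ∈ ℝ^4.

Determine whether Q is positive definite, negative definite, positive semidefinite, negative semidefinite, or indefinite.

Row-reducing A symmetrically gives the diagonal entries 10, 32/5, 0, 0.
That gives 2 positive, 2 zero pivots.
Hence Q is positive semidefinite.

positive semidefinite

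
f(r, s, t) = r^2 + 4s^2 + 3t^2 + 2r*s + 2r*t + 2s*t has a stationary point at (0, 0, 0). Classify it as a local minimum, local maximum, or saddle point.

The Hessian at the origin is H = [[2, 2, 2], [2, 8, 2], [2, 2, 6]].
Congruent diagonalization of H (simultaneous row and column reduction) yields pivots 2, 6, 4.
That gives 3 positive pivots.
H is positive definite, so the origin is a strict local minimum.

local minimum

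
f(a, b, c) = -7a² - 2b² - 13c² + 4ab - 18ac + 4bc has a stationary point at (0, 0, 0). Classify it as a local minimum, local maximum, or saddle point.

local maximum

The Hessian at the origin is H = [[-14, 4, -18], [4, -4, 4], [-18, 4, -26]].
An LDLᵀ factorisation of H has diagonal entries -14, -20/7, -12/5.
Counting signs: 3 negative.
H is negative definite, so the origin is a strict local maximum.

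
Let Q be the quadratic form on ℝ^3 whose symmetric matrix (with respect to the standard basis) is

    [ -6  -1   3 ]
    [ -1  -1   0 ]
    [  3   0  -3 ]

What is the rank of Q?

3

An LDLᵀ factorisation of A has diagonal entries -6, -5/6, -6/5.
Counting signs: 3 negative.
The rank is the number of nonzero pivots: 3.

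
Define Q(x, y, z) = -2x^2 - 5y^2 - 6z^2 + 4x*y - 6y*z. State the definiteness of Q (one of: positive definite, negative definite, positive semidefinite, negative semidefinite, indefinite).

Write A = [[-2, 2, 0], [2, -5, -3], [0, -3, -6]].
Row-reducing A symmetrically gives the diagonal entries -2, -3, -3.
So there are 3 negative pivots.
Hence Q is negative definite.

negative definite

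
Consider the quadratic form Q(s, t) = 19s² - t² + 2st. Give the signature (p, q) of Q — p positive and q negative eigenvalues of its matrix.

The symmetric matrix is A = [[19, 1], [1, -1]].
Congruent diagonalization of A (simultaneous row and column reduction) yields pivots 19, -20/19.
So there are 1 positive, 1 negative pivots.

(1, 1)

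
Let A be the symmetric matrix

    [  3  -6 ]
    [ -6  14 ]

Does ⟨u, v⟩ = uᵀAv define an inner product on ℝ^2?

For the 2×2 matrix [[3, -6], [-6, 14]]: det = 3·14 − (-6)² = 6, trace = 17.
det > 0 so both eigenvalues share the sign of the trace; trace = 17 > 0 ⇒ both positive.
⟨·,·⟩ is an inner product exactly when A is positive definite.

yes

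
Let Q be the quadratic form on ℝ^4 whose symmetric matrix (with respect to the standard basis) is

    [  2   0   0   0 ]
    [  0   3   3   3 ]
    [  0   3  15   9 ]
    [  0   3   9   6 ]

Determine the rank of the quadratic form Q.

Symmetric row and column elimination reduces A to a congruent diagonal form with pivots 2, 3, 12, 0.
So there are 3 positive, 1 zero pivots.
The rank is the number of nonzero pivots: 3.

3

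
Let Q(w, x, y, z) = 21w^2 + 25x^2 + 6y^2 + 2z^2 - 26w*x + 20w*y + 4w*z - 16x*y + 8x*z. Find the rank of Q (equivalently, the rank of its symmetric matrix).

The associated matrix is A = [[21, -13, 10, 2], [-13, 25, -8, 4], [10, -8, 6, 0], [2, 4, 0, 2]].
An LDLᵀ factorisation of A has diagonal entries 21, 356/21, 93/89, 4/93.
So there are 4 positive pivots.
The rank is the number of nonzero pivots: 4.

4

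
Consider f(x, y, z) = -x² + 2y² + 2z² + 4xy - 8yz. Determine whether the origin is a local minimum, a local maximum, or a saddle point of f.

The Hessian at the origin is H = [[-2, 4, 0], [4, 4, -8], [0, -8, 4]].
Row-reducing H symmetrically gives the diagonal entries -2, 12, -4/3.
That gives 1 positive, 2 negative pivots.
H is indefinite, so the origin is a saddle point.

saddle point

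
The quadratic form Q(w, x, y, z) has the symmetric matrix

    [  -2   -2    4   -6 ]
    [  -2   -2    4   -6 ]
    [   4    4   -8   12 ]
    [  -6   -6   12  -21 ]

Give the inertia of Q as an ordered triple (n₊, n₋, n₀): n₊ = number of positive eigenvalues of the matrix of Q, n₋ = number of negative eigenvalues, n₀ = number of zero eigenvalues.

Congruent diagonalization of A (simultaneous row and column reduction) yields pivots -2, 0, 0, -3.
So there are 2 negative, 2 zero pivots.

(0, 2, 2)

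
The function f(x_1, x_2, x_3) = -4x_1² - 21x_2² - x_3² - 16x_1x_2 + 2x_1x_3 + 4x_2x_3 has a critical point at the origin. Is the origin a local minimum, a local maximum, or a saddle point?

The Hessian at the origin is H = [[-8, -16, 2], [-16, -42, 4], [2, 4, -2]].
An LDLᵀ factorisation of H has diagonal entries -8, -10, -3/2.
So there are 3 negative pivots.
H is negative definite, so the origin is a strict local maximum.

local maximum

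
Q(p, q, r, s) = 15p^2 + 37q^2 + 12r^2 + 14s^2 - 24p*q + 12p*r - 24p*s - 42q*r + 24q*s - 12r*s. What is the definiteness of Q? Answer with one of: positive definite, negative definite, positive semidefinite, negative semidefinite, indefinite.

The symmetric matrix is A = [[15, -12, 6, -12], [-12, 37, -21, 12], [6, -21, 12, -6], [-12, 12, -6, 14]].
An LDLᵀ factorisation of A has diagonal entries 15, 137/5, 3/137, 2.
That gives 4 positive pivots.
Hence Q is positive definite.

positive definite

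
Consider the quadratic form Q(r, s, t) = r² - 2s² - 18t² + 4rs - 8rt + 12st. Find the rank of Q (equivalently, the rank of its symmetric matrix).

3

Write A = [[1, 2, -4], [2, -2, 6], [-4, 6, -18]].
An LDLᵀ factorisation of A has diagonal entries 1, -6, -4/3.
That gives 1 positive, 2 negative pivots.
The rank is the number of nonzero pivots: 3.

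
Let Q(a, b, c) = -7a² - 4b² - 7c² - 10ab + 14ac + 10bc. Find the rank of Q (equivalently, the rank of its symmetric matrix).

2

The symmetric matrix is A = [[-7, -5, 7], [-5, -4, 5], [7, 5, -7]].
Symmetric row and column elimination reduces A to a congruent diagonal form with pivots -7, -3/7, 0.
So there are 2 negative, 1 zero pivots.
The rank is the number of nonzero pivots: 2.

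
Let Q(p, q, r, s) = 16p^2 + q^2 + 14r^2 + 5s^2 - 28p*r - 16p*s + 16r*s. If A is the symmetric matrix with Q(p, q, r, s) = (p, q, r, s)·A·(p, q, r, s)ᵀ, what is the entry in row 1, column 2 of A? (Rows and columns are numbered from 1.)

0

The coefficient of p·q in Q is 0. For a symmetric A this equals A[1,2] + A[2,1] = 2·A[1,2].
So A[1,2] = 0/2 = 0.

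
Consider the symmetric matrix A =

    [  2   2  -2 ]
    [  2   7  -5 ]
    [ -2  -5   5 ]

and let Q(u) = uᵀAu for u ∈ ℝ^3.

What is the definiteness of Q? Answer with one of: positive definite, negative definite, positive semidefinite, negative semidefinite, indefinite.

positive definite

An LDLᵀ factorisation of A has diagonal entries 2, 5, 6/5.
So there are 3 positive pivots.
Hence Q is positive definite.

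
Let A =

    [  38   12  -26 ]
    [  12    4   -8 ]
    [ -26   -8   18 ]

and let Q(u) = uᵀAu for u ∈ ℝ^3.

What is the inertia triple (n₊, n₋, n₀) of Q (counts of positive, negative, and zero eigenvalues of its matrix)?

(2, 0, 1)

Symmetric row and column elimination reduces A to a congruent diagonal form with pivots 38, 4/19, 0.
So there are 2 positive, 1 zero pivots.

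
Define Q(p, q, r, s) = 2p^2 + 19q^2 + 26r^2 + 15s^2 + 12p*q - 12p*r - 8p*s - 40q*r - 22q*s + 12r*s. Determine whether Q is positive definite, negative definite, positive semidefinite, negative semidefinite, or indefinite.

Write A = [[2, 6, -6, -4], [6, 19, -20, -11], [-6, -20, 26, 6], [-4, -11, 6, 15]].
Congruent diagonalization of A (simultaneous row and column reduction) yields pivots 2, 1, 4, 2.
So there are 4 positive pivots.
Hence Q is positive definite.

positive definite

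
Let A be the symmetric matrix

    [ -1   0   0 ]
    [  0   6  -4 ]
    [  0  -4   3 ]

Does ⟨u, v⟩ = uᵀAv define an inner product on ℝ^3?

no

Congruent diagonalization of A (simultaneous row and column reduction) yields pivots -1, 6, 1/3.
So there are 2 positive, 1 negative pivots.
Hence Q is indefinite.
⟨·,·⟩ is an inner product exactly when A is positive definite.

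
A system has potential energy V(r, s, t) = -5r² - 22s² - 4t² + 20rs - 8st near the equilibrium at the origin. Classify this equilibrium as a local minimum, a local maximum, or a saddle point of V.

The Hessian at the origin is H = [[-10, 20, 0], [20, -44, -8], [0, -8, -8]].
Row-reducing H symmetrically gives the diagonal entries -10, -4, 8.
Counting signs: 1 positive, 2 negative.
H is indefinite, so the origin is a saddle point.

saddle point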